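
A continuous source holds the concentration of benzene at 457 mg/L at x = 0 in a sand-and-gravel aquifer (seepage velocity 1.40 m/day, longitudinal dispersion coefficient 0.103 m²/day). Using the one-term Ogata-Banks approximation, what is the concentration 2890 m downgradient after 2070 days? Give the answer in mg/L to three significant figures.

For a continuous step input, C/C₀ ≈ ½·erfc((x−vt)/(2√(Dt))).
vt = 1.40 × 2070 = 2898 m and 2√(Dt) = 2√(0.103 × 2070) = 29.20 m.
Argument (x−vt)/(2√(Dt)) = (2890 − 2898)/29.20 = -0.2740; ½·erfc(-0.2740) = 0.6508.
C = 457 × 0.6508 = 297 mg/L.

297 mg/L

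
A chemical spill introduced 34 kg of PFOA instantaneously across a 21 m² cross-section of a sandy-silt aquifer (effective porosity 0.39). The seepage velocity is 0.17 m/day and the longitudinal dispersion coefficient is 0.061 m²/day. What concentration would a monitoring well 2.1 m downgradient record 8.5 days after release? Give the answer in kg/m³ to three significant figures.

For an instantaneous plane source, C(x,t) = M/(n_e·A·√(4πDt)) · exp(−(x−vt)²/(4Dt)), with n_e·A the pore (flow) area.
Plume center vt = 0.17 × 8.5 = 1.445 m, so the well at 2.1 m is 0.655 m downgradient of the peak.
√(4πDt) = 2.553 m, giving peak height M/(n_e·A·√(4πDt)) = 34/(0.39 × 21 × 2.553) = 1.626 kg/m³.
(x−vt)²/(4Dt) = (0.655)²/(4 × 0.061 × 8.5) = 0.2069; exp(−0.2069) = 0.8131.
C = 1.626 × 0.8131 = 1.32 kg/m³.

1.32 kg/m³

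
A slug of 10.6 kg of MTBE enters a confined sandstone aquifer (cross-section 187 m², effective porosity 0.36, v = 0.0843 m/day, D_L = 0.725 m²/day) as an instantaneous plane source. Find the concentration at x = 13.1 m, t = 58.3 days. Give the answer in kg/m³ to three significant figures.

For an instantaneous plane source, C(x,t) = M/(n_e·A·√(4πDt)) · exp(−(x−vt)²/(4Dt)), with n_e·A the pore (flow) area.
Plume center vt = 0.0843 × 58.3 = 4.91469 m, so the well at 13.1 m is 8.18531 m downgradient of the peak.
√(4πDt) = 23.05 m, giving peak height M/(n_e·A·√(4πDt)) = 10.6/(0.36 × 187 × 23.05) = 0.006831 kg/m³.
(x−vt)²/(4Dt) = (8.18531)²/(4 × 0.725 × 58.3) = 0.3963; exp(−0.3963) = 0.6728.
C = 0.006831 × 0.6728 = 0.00460 kg/m³.

0.00460 kg/m³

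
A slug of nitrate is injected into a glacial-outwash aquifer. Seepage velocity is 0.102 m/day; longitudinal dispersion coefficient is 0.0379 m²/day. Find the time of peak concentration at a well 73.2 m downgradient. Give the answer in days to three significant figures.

For the 1D instantaneous-source solution, setting ∂C/∂t = 0 at fixed x gives v²t² + 2Dt − x² = 0, so t = (√(D² + v²x²) − D)/v².
√(D² + v²x²) = √(0.0379² + 0.102² × 73.2²) = 7.466; v² = 0.010404.
t = (7.466 − 0.0379)/0.010404 = 714 days (vs. the pure-advection estimate x/v = 718 d).

714 days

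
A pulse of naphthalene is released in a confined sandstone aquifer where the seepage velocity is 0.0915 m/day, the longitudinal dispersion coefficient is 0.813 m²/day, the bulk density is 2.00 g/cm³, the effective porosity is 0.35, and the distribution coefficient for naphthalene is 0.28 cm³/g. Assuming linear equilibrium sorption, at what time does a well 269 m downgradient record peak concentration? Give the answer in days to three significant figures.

Retardation factor R = 1 + ρ_b·K_d/n = 1 + 2.00 × 0.28/0.35 = 2.600.
Sorption retards both mechanisms: v_R = v/R = 0.03519 m/day, D_R = D/R = 0.3127 m²/day.
Peak time from v_R²t² + 2D_R t − x² = 0: t = (√(D_R² + v_R²x²) − D_R)/v_R².
√(D_R² + v_R²x²) = √(0.3127² + 0.03519² × 269²) = 9.471; v_R² = 0.001238.
t = (9.471 − 0.3127)/0.001238 = 7400 days.

7400 days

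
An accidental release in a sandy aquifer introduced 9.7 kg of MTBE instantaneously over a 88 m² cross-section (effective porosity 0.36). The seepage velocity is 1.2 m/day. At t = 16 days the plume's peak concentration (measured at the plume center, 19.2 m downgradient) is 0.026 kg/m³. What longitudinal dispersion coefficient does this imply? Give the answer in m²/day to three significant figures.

At the plume center C_max = M/(n_e·A·√(4πDt)), so D = M²/(4πt·(n_e·A·C_max)²).
n_e·A·C_max = 0.36 × 88 × 0.026 = 0.8237 kg/m.
D = 9.7²/(4π × 16 × 0.8237²) = 0.690 m²/day.

0.690 m²/day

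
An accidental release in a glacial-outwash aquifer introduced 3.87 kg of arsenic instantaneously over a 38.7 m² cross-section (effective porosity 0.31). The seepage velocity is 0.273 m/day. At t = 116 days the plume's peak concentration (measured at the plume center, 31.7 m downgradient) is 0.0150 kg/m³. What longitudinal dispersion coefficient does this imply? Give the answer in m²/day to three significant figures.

At the plume center C_max = M/(n_e·A·√(4πDt)), so D = M²/(4πt·(n_e·A·C_max)²).
n_e·A·C_max = 0.31 × 38.7 × 0.0150 = 0.1800 kg/m.
D = 3.87²/(4π × 116 × 0.1800²) = 0.317 m²/day.

0.317 m²/day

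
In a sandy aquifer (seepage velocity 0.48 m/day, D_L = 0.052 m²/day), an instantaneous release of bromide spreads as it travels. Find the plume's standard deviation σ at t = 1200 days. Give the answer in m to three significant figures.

Dispersive spreading gives a Gaussian with σ² = 2Dt; advection only shifts the center.
σ = √(2 × 0.052 × 1200) = 11.2 m.

11.2 m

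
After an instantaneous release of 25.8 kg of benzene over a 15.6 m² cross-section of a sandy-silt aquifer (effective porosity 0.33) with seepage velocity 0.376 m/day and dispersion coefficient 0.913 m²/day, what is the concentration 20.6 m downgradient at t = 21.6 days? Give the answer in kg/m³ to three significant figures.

For an instantaneous plane source, C(x,t) = M/(n_e·A·√(4πDt)) · exp(−(x−vt)²/(4Dt)), with n_e·A the pore (flow) area.
Plume center vt = 0.376 × 21.6 = 8.1216 m, so the well at 20.6 m is 12.4784 m downgradient of the peak.
√(4πDt) = 15.74 m, giving peak height M/(n_e·A·√(4πDt)) = 25.8/(0.33 × 15.6 × 15.74) = 0.3184 kg/m³.
(x−vt)²/(4Dt) = (12.4784)²/(4 × 0.913 × 21.6) = 1.974; exp(−1.974) = 0.1389.
C = 0.3184 × 0.1389 = 0.0442 kg/m³.

0.0442 kg/m³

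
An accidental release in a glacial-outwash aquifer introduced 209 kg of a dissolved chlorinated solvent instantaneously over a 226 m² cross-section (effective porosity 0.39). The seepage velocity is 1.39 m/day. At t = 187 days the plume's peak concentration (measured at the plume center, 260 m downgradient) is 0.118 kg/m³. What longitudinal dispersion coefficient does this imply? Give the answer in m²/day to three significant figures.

0.172 m²/day

At the plume center C_max = M/(n_e·A·√(4πDt)), so D = M²/(4πt·(n_e·A·C_max)²).
n_e·A·C_max = 0.39 × 226 × 0.118 = 10.40 kg/m.
D = 209²/(4π × 187 × 10.40²) = 0.172 m²/day.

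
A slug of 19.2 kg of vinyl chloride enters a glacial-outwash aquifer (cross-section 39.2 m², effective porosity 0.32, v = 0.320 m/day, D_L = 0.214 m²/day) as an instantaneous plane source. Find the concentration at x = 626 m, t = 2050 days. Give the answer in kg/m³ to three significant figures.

0.0123 kg/m³

For an instantaneous plane source, C(x,t) = M/(n_e·A·√(4πDt)) · exp(−(x−vt)²/(4Dt)), with n_e·A the pore (flow) area.
Plume center vt = 0.320 × 2050 = 656 m, so the well at 626 m is 30 m upgradient of the peak.
√(4πDt) = 74.25 m, giving peak height M/(n_e·A·√(4πDt)) = 19.2/(0.32 × 39.2 × 74.25) = 0.02061 kg/m³.
(x−vt)²/(4Dt) = (-30)²/(4 × 0.214 × 2050) = 0.5129; exp(−0.5129) = 0.5988.
C = 0.02061 × 0.5988 = 0.0123 kg/m³.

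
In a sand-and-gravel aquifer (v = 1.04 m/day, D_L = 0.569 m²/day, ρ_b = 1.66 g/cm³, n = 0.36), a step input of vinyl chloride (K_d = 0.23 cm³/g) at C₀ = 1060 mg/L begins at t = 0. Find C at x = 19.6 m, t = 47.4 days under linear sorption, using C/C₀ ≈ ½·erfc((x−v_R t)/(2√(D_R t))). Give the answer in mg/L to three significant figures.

Retardation factor R = 1 + ρ_b·K_d/n = 1 + 1.66 × 0.23/0.36 = 2.061.
Sorption retards both mechanisms: v_R = v/R = 0.5046 m/day, D_R = D/R = 0.2761 m²/day.
v_R·t = 0.5046 × 47.4 = 23.91804 m; 2√(D_R t) = 7.235 m; argument = (19.6 − 23.91804)/7.235 = -0.5968.
C = C₀ × ½·erfc(-0.5968) = 1060 × 0.8007 = 849 mg/L.

849 mg/L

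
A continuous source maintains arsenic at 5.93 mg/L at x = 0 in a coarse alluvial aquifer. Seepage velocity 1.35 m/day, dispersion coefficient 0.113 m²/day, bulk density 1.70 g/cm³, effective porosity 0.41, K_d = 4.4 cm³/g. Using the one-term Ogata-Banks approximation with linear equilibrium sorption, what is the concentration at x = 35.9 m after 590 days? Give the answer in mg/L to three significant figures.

5.82 mg/L

Retardation factor R = 1 + ρ_b·K_d/n = 1 + 1.70 × 4.4/0.41 = 19.24.
Sorption retards both mechanisms: v_R = v/R = 0.07017 m/day, D_R = D/R = 0.005873 m²/day.
v_R·t = 0.07017 × 590 = 41.4003 m; 2√(D_R t) = 3.723 m; argument = (35.9 − 41.4003)/3.723 = -1.477.
C = C₀ × ½·erfc(-1.477) = 5.93 × 0.9816 = 5.82 mg/L.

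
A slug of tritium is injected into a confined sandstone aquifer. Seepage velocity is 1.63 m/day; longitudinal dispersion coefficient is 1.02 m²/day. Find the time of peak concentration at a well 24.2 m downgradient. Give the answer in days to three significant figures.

14.5 days

For the 1D instantaneous-source solution, setting ∂C/∂t = 0 at fixed x gives v²t² + 2Dt − x² = 0, so t = (√(D² + v²x²) − D)/v².
√(D² + v²x²) = √(1.02² + 1.63² × 24.2²) = 39.46; v² = 2.6569.
t = (39.46 − 1.02)/2.6569 = 14.5 days (vs. the pure-advection estimate x/v = 14.8 d).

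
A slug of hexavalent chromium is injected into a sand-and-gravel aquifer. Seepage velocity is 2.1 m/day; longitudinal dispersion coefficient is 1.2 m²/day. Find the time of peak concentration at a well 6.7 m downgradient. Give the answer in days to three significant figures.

2.93 days

For the 1D instantaneous-source solution, setting ∂C/∂t = 0 at fixed x gives v²t² + 2Dt − x² = 0, so t = (√(D² + v²x²) − D)/v².
√(D² + v²x²) = √(1.2² + 2.1² × 6.7²) = 14.12; v² = 4.41.
t = (14.12 − 1.2)/4.41 = 2.93 days (vs. the pure-advection estimate x/v = 3.19 d).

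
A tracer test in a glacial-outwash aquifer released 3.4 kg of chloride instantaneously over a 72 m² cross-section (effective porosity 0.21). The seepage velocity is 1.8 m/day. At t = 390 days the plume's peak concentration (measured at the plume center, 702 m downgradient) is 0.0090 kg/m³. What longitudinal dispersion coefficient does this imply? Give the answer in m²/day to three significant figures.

At the plume center C_max = M/(n_e·A·√(4πDt)), so D = M²/(4πt·(n_e·A·C_max)²).
n_e·A·C_max = 0.21 × 72 × 0.0090 = 0.1361 kg/m.
D = 3.4²/(4π × 390 × 0.1361²) = 0.127 m²/day.

0.127 m²/day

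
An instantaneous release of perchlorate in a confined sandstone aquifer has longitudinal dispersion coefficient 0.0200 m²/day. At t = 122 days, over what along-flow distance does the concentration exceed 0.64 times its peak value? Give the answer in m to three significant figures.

The plume is Gaussian with σ = √(2Dt) = √(2 × 0.0200 × 122) = 2.209 m.
C/C_peak = exp(−Δx²/(2σ²)) = 0.64 ⇒ Δx = σ·√(−2 ln 0.64) = 2.209 × 0.9448 = 2.087 m.
Width = 2Δx = 4.17 m.

4.17 m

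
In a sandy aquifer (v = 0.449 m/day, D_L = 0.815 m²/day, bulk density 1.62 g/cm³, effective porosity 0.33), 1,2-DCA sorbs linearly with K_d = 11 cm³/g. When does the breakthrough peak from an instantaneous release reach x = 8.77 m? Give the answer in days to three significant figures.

875 days

Retardation factor R = 1 + ρ_b·K_d/n = 1 + 1.62 × 11/0.33 = 55.00.
Sorption retards both mechanisms: v_R = v/R = 0.008164 m/day, D_R = D/R = 0.01482 m²/day.
Peak time from v_R²t² + 2D_R t − x² = 0: t = (√(D_R² + v_R²x²) − D_R)/v_R².
√(D_R² + v_R²x²) = √(0.01482² + 0.008164² × 8.77²) = 0.07312; v_R² = 6.665e-05.
t = (0.07312 − 0.01482)/6.665e-05 = 875 days.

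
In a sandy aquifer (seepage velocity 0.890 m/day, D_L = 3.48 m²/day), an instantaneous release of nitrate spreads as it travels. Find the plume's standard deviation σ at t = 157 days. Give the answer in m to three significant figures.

Dispersive spreading gives a Gaussian with σ² = 2Dt; advection only shifts the center.
σ = √(2 × 3.48 × 157) = 33.1 m.

33.1 m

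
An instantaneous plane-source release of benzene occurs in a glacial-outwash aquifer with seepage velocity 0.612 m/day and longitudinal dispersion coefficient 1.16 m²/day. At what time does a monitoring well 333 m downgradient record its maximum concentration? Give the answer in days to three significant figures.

541 days

For the 1D instantaneous-source solution, setting ∂C/∂t = 0 at fixed x gives v²t² + 2Dt − x² = 0, so t = (√(D² + v²x²) − D)/v².
√(D² + v²x²) = √(1.16² + 0.612² × 333²) = 203.8; v² = 0.374544.
t = (203.8 − 1.16)/0.374544 = 541 days (vs. the pure-advection estimate x/v = 544 d).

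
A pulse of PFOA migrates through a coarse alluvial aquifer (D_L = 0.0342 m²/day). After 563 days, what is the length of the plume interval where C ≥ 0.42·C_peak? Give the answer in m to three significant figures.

16.3 m

The plume is Gaussian with σ = √(2Dt) = √(2 × 0.0342 × 563) = 6.206 m.
C/C_peak = exp(−Δx²/(2σ²)) = 0.42 ⇒ Δx = σ·√(−2 ln 0.42) = 6.206 × 1.317 = 8.173 m.
Width = 2Δx = 16.3 m.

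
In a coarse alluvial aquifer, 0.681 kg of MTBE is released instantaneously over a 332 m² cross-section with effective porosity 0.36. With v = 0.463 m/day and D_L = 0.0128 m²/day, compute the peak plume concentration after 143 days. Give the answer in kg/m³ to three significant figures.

0.00119 kg/m³

The peak of an instantaneous 1D plume sits at x = vt; there the Gaussian factor is 1 and C_max = M/(n_e·A·√(4πDt)), where n_e·A is the pore area the mass is dissolved in.
√(4πDt) = √(4π × 0.0128 × 143) = 4.796 m, so C_max = 0.681/(0.36 × 332 × 4.796) = 0.00119 kg/m³.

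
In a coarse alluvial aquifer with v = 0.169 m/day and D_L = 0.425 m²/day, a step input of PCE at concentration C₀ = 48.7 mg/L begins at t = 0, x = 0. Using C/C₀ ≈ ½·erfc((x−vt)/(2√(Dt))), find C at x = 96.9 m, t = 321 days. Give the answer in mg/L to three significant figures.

For a continuous step input, C/C₀ ≈ ½·erfc((x−vt)/(2√(Dt))).
vt = 0.169 × 321 = 54.249 m and 2√(Dt) = 2√(0.425 × 321) = 23.36 m.
Argument (x−vt)/(2√(Dt)) = (96.9 − 54.249)/23.36 = 1.826; ½·erfc(1.826) = 0.004906.
C = 48.7 × 0.004906 = 0.239 mg/L.

0.239 mg/L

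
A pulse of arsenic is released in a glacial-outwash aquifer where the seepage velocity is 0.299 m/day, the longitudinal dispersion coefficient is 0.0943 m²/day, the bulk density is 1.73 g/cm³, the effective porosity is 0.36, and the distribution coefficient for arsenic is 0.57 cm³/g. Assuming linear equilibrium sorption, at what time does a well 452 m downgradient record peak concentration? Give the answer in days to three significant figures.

Retardation factor R = 1 + ρ_b·K_d/n = 1 + 1.73 × 0.57/0.36 = 3.739.
Sorption retards both mechanisms: v_R = v/R = 0.07997 m/day, D_R = D/R = 0.02522 m²/day.
Peak time from v_R²t² + 2D_R t − x² = 0: t = (√(D_R² + v_R²x²) − D_R)/v_R².
√(D_R² + v_R²x²) = √(0.02522² + 0.07997² × 452²) = 36.15; v_R² = 0.006395.
t = (36.15 − 0.02522)/0.006395 = 5650 days.

5650 days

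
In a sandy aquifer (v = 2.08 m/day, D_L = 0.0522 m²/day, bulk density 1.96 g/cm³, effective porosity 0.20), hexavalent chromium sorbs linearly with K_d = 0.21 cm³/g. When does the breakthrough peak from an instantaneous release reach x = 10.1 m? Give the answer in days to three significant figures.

Retardation factor R = 1 + ρ_b·K_d/n = 1 + 1.96 × 0.21/0.20 = 3.058.
Sorption retards both mechanisms: v_R = v/R = 0.6802 m/day, D_R = D/R = 0.01707 m²/day.
Peak time from v_R²t² + 2D_R t − x² = 0: t = (√(D_R² + v_R²x²) − D_R)/v_R².
√(D_R² + v_R²x²) = √(0.01707² + 0.6802² × 10.1²) = 6.870; v_R² = 0.4627.
t = (6.870 − 0.01707)/0.4627 = 14.8 days.

14.8 days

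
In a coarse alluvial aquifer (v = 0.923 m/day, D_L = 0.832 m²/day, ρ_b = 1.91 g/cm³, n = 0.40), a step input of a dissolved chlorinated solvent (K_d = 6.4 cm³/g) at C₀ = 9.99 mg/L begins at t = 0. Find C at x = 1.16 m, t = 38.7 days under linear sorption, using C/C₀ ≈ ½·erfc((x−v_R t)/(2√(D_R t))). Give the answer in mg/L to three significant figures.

4.92 mg/L

Retardation factor R = 1 + ρ_b·K_d/n = 1 + 1.91 × 6.4/0.40 = 31.56.
Sorption retards both mechanisms: v_R = v/R = 0.02925 m/day, D_R = D/R = 0.02636 m²/day.
v_R·t = 0.02925 × 38.7 = 1.131975 m; 2√(D_R t) = 2.020 m; argument = (1.16 − 1.131975)/2.020 = 0.01387.
C = C₀ × ½·erfc(0.01387) = 9.99 × 0.4922 = 4.92 mg/L.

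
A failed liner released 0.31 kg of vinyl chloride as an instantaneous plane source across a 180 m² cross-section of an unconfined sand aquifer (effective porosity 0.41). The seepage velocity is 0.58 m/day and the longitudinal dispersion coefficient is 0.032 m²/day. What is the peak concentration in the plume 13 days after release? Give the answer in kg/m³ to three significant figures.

0.00184 kg/m³

The peak of an instantaneous 1D plume sits at x = vt; there the Gaussian factor is 1 and C_max = M/(n_e·A·√(4πDt)), where n_e·A is the pore area the mass is dissolved in.
√(4πDt) = √(4π × 0.032 × 13) = 2.286 m, so C_max = 0.31/(0.41 × 180 × 2.286) = 0.00184 kg/m³.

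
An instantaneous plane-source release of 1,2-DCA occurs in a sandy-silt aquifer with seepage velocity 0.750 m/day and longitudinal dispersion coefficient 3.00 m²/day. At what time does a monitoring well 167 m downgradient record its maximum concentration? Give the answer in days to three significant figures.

For the 1D instantaneous-source solution, setting ∂C/∂t = 0 at fixed x gives v²t² + 2Dt − x² = 0, so t = (√(D² + v²x²) − D)/v².
√(D² + v²x²) = √(3.00² + 0.750² × 167²) = 125.3; v² = 0.5625.
t = (125.3 − 3.00)/0.5625 = 217 days (vs. the pure-advection estimate x/v = 223 d).

217 days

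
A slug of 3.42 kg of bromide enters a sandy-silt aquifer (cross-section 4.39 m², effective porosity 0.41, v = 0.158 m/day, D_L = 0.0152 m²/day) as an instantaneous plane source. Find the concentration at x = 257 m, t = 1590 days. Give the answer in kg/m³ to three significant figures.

0.0772 kg/m³

For an instantaneous plane source, C(x,t) = M/(n_e·A·√(4πDt)) · exp(−(x−vt)²/(4Dt)), with n_e·A the pore (flow) area.
Plume center vt = 0.158 × 1590 = 251.22 m, so the well at 257 m is 5.78 m downgradient of the peak.
√(4πDt) = 17.43 m, giving peak height M/(n_e·A·√(4πDt)) = 3.42/(0.41 × 4.39 × 17.43) = 0.1090 kg/m³.
(x−vt)²/(4Dt) = (5.78)²/(4 × 0.0152 × 1590) = 0.3456; exp(−0.3456) = 0.7078.
C = 0.1090 × 0.7078 = 0.0772 kg/m³.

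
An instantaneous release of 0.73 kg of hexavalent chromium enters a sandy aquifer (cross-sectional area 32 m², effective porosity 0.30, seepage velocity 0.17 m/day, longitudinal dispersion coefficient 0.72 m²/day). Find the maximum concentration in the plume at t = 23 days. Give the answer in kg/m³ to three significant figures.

0.00527 kg/m³

The peak of an instantaneous 1D plume sits at x = vt; there the Gaussian factor is 1 and C_max = M/(n_e·A·√(4πDt)), where n_e·A is the pore area the mass is dissolved in.
√(4πDt) = √(4π × 0.72 × 23) = 14.43 m, so C_max = 0.73/(0.30 × 32 × 14.43) = 0.00527 kg/m³.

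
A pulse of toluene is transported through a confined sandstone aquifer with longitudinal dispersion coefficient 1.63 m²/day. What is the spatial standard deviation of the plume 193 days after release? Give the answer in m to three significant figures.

Dispersive spreading gives a Gaussian with σ² = 2Dt; advection only shifts the center.
σ = √(2 × 1.63 × 193) = 25.1 m.

25.1 m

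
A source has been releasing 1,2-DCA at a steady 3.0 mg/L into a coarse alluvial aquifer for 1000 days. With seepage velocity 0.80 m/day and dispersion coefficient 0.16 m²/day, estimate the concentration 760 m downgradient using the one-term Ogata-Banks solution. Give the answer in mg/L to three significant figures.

For a continuous step input, C/C₀ ≈ ½·erfc((x−vt)/(2√(Dt))).
vt = 0.80 × 1000 = 800 m and 2√(Dt) = 2√(0.16 × 1000) = 25.30 m.
Argument (x−vt)/(2√(Dt)) = (760 − 800)/25.30 = -1.581; ½·erfc(-1.581) = 0.9873.
C = 3.0 × 0.9873 = 2.96 mg/L.

2.96 mg/L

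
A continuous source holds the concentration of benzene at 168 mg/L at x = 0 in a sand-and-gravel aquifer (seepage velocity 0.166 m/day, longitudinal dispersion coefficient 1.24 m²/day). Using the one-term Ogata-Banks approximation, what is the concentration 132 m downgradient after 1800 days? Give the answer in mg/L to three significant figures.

167 mg/L

For a continuous step input, C/C₀ ≈ ½·erfc((x−vt)/(2√(Dt))).
vt = 0.166 × 1800 = 298.8 m and 2√(Dt) = 2√(1.24 × 1800) = 94.49 m.
Argument (x−vt)/(2√(Dt)) = (132 − 298.8)/94.49 = -1.765; ½·erfc(-1.765) = 0.9937.
C = 168 × 0.9937 = 167 mg/L.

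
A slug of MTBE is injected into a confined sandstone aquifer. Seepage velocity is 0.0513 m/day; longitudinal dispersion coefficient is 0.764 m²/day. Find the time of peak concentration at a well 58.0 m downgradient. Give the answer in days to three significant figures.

877 days

For the 1D instantaneous-source solution, setting ∂C/∂t = 0 at fixed x gives v²t² + 2Dt − x² = 0, so t = (√(D² + v²x²) − D)/v².
√(D² + v²x²) = √(0.764² + 0.0513² × 58.0²) = 3.072; v² = 0.00263169.
t = (3.072 − 0.764)/0.00263169 = 877 days (vs. the pure-advection estimate x/v = 1130 d).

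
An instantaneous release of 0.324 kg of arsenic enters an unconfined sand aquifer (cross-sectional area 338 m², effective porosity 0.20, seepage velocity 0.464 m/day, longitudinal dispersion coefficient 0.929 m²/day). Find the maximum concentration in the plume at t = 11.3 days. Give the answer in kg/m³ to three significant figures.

0.000417 kg/m³

The peak of an instantaneous 1D plume sits at x = vt; there the Gaussian factor is 1 and C_max = M/(n_e·A·√(4πDt)), where n_e·A is the pore area the mass is dissolved in.
√(4πDt) = √(4π × 0.929 × 11.3) = 11.49 m, so C_max = 0.324/(0.20 × 338 × 11.49) = 0.000417 kg/m³.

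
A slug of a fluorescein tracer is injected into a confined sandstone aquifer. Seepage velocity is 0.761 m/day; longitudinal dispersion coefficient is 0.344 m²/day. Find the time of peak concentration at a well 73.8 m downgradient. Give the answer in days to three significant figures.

96.4 days

For the 1D instantaneous-source solution, setting ∂C/∂t = 0 at fixed x gives v²t² + 2Dt − x² = 0, so t = (√(D² + v²x²) − D)/v².
√(D² + v²x²) = √(0.344² + 0.761² × 73.8²) = 56.16; v² = 0.579121.
t = (56.16 − 0.344)/0.579121 = 96.4 days (vs. the pure-advection estimate x/v = 97.0 d).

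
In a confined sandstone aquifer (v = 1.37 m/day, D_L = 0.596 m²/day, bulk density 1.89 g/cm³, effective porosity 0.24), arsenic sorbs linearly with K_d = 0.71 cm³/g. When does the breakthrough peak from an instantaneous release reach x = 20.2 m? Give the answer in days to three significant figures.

95.1 days

Retardation factor R = 1 + ρ_b·K_d/n = 1 + 1.89 × 0.71/0.24 = 6.591.
Sorption retards both mechanisms: v_R = v/R = 0.2079 m/day, D_R = D/R = 0.09043 m²/day.
Peak time from v_R²t² + 2D_R t − x² = 0: t = (√(D_R² + v_R²x²) − D_R)/v_R².
√(D_R² + v_R²x²) = √(0.09043² + 0.2079² × 20.2²) = 4.201; v_R² = 0.04322.
t = (4.201 − 0.09043)/0.04322 = 95.1 days.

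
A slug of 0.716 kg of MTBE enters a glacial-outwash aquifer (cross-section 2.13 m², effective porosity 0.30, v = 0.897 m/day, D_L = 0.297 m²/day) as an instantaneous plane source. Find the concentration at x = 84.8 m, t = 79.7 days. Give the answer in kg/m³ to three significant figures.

For an instantaneous plane source, C(x,t) = M/(n_e·A·√(4πDt)) · exp(−(x−vt)²/(4Dt)), with n_e·A the pore (flow) area.
Plume center vt = 0.897 × 79.7 = 71.4909 m, so the well at 84.8 m is 13.3091 m downgradient of the peak.
√(4πDt) = 17.25 m, giving peak height M/(n_e·A·√(4πDt)) = 0.716/(0.30 × 2.13 × 17.25) = 0.06496 kg/m³.
(x−vt)²/(4Dt) = (13.3091)²/(4 × 0.297 × 79.7) = 1.871; exp(−1.871) = 0.1540.
C = 0.06496 × 0.1540 = 0.0100 kg/m³.

0.0100 kg/m³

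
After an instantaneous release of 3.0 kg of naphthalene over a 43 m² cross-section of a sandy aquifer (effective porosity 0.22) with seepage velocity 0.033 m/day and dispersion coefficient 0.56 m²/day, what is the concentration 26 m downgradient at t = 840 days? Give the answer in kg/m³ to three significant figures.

For an instantaneous plane source, C(x,t) = M/(n_e·A·√(4πDt)) · exp(−(x−vt)²/(4Dt)), with n_e·A the pore (flow) area.
Plume center vt = 0.033 × 840 = 27.72 m, so the well at 26 m is 1.72 m upgradient of the peak.
√(4πDt) = 76.88 m, giving peak height M/(n_e·A·√(4πDt)) = 3.0/(0.22 × 43 × 76.88) = 0.004125 kg/m³.
(x−vt)²/(4Dt) = (-1.72)²/(4 × 0.56 × 840) = 0.001572; exp(−0.001572) = 0.9984.
C = 0.004125 × 0.9984 = 0.00412 kg/m³.

0.00412 kg/m³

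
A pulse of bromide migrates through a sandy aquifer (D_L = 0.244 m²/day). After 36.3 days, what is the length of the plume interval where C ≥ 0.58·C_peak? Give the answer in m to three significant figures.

8.79 m

The plume is Gaussian with σ = √(2Dt) = √(2 × 0.244 × 36.3) = 4.209 m.
C/C_peak = exp(−Δx²/(2σ²)) = 0.58 ⇒ Δx = σ·√(−2 ln 0.58) = 4.209 × 1.044 = 4.394 m.
Width = 2Δx = 8.79 m.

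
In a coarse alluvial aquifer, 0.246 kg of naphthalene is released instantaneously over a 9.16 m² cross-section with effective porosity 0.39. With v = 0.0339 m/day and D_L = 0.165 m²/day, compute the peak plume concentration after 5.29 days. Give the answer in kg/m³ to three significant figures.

0.0208 kg/m³

The peak of an instantaneous 1D plume sits at x = vt; there the Gaussian factor is 1 and C_max = M/(n_e·A·√(4πDt)), where n_e·A is the pore area the mass is dissolved in.
√(4πDt) = √(4π × 0.165 × 5.29) = 3.312 m, so C_max = 0.246/(0.39 × 9.16 × 3.312) = 0.0208 kg/m³.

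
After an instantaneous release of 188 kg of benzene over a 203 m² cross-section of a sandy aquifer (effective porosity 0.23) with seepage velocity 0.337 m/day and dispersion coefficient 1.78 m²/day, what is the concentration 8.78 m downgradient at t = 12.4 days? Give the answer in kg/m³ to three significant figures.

For an instantaneous plane source, C(x,t) = M/(n_e·A·√(4πDt)) · exp(−(x−vt)²/(4Dt)), with n_e·A the pore (flow) area.
Plume center vt = 0.337 × 12.4 = 4.1788 m, so the well at 8.78 m is 4.6012 m downgradient of the peak.
√(4πDt) = 16.65 m, giving peak height M/(n_e·A·√(4πDt)) = 188/(0.23 × 203 × 16.65) = 0.2418 kg/m³.
(x−vt)²/(4Dt) = (4.6012)²/(4 × 1.78 × 12.4) = 0.2398; exp(−0.2398) = 0.7868.
C = 0.2418 × 0.7868 = 0.190 kg/m³.

0.190 kg/m³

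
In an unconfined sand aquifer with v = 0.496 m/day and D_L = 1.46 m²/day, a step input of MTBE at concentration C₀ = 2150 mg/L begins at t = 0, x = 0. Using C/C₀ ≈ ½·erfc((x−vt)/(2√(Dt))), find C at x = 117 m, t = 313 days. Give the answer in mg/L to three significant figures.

1930 mg/L

For a continuous step input, C/C₀ ≈ ½·erfc((x−vt)/(2√(Dt))).
vt = 0.496 × 313 = 155.248 m and 2√(Dt) = 2√(1.46 × 313) = 42.75 m.
Argument (x−vt)/(2√(Dt)) = (117 − 155.248)/42.75 = -0.8947; ½·erfc(-0.8947) = 0.8971.
C = 2150 × 0.8971 = 1930 mg/L.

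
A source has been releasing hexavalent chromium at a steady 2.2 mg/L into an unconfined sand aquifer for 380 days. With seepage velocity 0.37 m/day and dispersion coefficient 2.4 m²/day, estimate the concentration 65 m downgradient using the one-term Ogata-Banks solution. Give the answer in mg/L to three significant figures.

2.12 mg/L

For a continuous step input, C/C₀ ≈ ½·erfc((x−vt)/(2√(Dt))).
vt = 0.37 × 380 = 140.6 m and 2√(Dt) = 2√(2.4 × 380) = 60.40 m.
Argument (x−vt)/(2√(Dt)) = (65 − 140.6)/60.40 = -1.252; ½·erfc(-1.252) = 0.9617.
C = 2.2 × 0.9617 = 2.12 mg/L.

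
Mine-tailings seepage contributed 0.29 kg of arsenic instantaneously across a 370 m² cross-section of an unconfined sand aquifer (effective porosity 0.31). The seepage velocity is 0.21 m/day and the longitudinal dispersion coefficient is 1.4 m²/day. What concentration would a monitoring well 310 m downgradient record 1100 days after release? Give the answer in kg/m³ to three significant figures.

6.60e-06 kg/m³

For an instantaneous plane source, C(x,t) = M/(n_e·A·√(4πDt)) · exp(−(x−vt)²/(4Dt)), with n_e·A the pore (flow) area.
Plume center vt = 0.21 × 1100 = 231 m, so the well at 310 m is 79 m downgradient of the peak.
√(4πDt) = 139.1 m, giving peak height M/(n_e·A·√(4πDt)) = 0.29/(0.31 × 370 × 139.1) = 1.818e-05 kg/m³.
(x−vt)²/(4Dt) = (79)²/(4 × 1.4 × 1100) = 1.013; exp(−1.013) = 0.3631.
C = 1.818e-05 × 0.3631 = 6.60e-06 kg/m³.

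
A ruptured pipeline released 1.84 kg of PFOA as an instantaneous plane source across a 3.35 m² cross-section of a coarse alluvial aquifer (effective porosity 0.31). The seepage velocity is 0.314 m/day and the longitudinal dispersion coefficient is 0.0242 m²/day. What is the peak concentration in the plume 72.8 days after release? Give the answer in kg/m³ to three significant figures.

0.377 kg/m³

The peak of an instantaneous 1D plume sits at x = vt; there the Gaussian factor is 1 and C_max = M/(n_e·A·√(4πDt)), where n_e·A is the pore area the mass is dissolved in.
√(4πDt) = √(4π × 0.0242 × 72.8) = 4.705 m, so C_max = 1.84/(0.31 × 3.35 × 4.705) = 0.377 kg/m³.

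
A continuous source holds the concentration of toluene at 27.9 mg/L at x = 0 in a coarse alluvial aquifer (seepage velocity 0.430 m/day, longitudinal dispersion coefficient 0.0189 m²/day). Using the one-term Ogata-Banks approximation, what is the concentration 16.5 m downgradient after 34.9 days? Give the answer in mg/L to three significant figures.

2.70 mg/L

For a continuous step input, C/C₀ ≈ ½·erfc((x−vt)/(2√(Dt))).
vt = 0.430 × 34.9 = 15.007 m and 2√(Dt) = 2√(0.0189 × 34.9) = 1.624 m.
Argument (x−vt)/(2√(Dt)) = (16.5 − 15.007)/1.624 = 0.9193; ½·erfc(0.9193) = 0.09679.
C = 27.9 × 0.09679 = 2.70 mg/L.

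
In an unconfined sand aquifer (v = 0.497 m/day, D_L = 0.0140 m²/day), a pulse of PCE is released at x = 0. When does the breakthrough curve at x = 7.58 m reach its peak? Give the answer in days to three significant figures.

15.2 days

For the 1D instantaneous-source solution, setting ∂C/∂t = 0 at fixed x gives v²t² + 2Dt − x² = 0, so t = (√(D² + v²x²) − D)/v².
√(D² + v²x²) = √(0.0140² + 0.497² × 7.58²) = 3.767; v² = 0.247009.
t = (3.767 − 0.0140)/0.247009 = 15.2 days (vs. the pure-advection estimate x/v = 15.3 d).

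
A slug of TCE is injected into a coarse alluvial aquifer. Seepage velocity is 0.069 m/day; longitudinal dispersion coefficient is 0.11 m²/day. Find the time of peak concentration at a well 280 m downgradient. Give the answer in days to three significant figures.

For the 1D instantaneous-source solution, setting ∂C/∂t = 0 at fixed x gives v²t² + 2Dt − x² = 0, so t = (√(D² + v²x²) − D)/v².
√(D² + v²x²) = √(0.11² + 0.069² × 280²) = 19.32; v² = 0.004761.
t = (19.32 − 0.11)/0.004761 = 4030 days (vs. the pure-advection estimate x/v = 4060 d).

4030 days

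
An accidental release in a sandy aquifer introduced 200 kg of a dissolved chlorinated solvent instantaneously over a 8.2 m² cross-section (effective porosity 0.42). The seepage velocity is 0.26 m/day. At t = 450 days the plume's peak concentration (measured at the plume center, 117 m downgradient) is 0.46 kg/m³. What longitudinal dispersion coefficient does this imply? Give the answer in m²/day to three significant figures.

2.82 m²/day

At the plume center C_max = M/(n_e·A·√(4πDt)), so D = M²/(4πt·(n_e·A·C_max)²).
n_e·A·C_max = 0.42 × 8.2 × 0.46 = 1.584 kg/m.
D = 200²/(4π × 450 × 1.584²) = 2.82 m²/day.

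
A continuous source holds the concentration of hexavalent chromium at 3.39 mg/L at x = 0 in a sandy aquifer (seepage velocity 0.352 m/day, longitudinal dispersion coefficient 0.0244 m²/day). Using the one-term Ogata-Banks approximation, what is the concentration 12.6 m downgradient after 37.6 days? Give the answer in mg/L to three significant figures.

2.31 mg/L

For a continuous step input, C/C₀ ≈ ½·erfc((x−vt)/(2√(Dt))).
vt = 0.352 × 37.6 = 13.2352 m and 2√(Dt) = 2√(0.0244 × 37.6) = 1.916 m.
Argument (x−vt)/(2√(Dt)) = (12.6 − 13.2352)/1.916 = -0.3315; ½·erfc(-0.3315) = 0.6804.
C = 3.39 × 0.6804 = 2.31 mg/L.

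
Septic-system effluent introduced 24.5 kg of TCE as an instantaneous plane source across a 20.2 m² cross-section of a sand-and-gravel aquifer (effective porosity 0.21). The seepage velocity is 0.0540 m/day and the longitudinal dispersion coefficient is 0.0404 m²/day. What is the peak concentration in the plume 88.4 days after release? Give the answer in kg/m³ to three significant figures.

The peak of an instantaneous 1D plume sits at x = vt; there the Gaussian factor is 1 and C_max = M/(n_e·A·√(4πDt)), where n_e·A is the pore area the mass is dissolved in.
√(4πDt) = √(4π × 0.0404 × 88.4) = 6.699 m, so C_max = 24.5/(0.21 × 20.2 × 6.699) = 0.862 kg/m³.

0.862 kg/m³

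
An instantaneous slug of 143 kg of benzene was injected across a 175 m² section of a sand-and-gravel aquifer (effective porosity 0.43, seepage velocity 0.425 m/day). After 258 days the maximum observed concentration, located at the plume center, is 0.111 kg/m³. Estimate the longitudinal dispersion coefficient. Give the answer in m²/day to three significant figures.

0.0904 m²/day

At the plume center C_max = M/(n_e·A·√(4πDt)), so D = M²/(4πt·(n_e·A·C_max)²).
n_e·A·C_max = 0.43 × 175 × 0.111 = 8.353 kg/m.
D = 143²/(4π × 258 × 8.353²) = 0.0904 m²/day.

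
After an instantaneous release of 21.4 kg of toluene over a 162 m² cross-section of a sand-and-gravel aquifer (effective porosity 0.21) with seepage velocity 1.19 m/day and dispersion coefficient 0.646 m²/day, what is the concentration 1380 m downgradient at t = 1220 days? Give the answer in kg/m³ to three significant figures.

For an instantaneous plane source, C(x,t) = M/(n_e·A·√(4πDt)) · exp(−(x−vt)²/(4Dt)), with n_e·A the pore (flow) area.
Plume center vt = 1.19 × 1220 = 1451.8 m, so the well at 1380 m is 71.8 m upgradient of the peak.
√(4πDt) = 99.52 m, giving peak height M/(n_e·A·√(4πDt)) = 21.4/(0.21 × 162 × 99.52) = 0.006321 kg/m³.
(x−vt)²/(4Dt) = (-71.8)²/(4 × 0.646 × 1220) = 1.635; exp(−1.635) = 0.1950.
C = 0.006321 × 0.1950 = 0.00123 kg/m³.

0.00123 kg/m³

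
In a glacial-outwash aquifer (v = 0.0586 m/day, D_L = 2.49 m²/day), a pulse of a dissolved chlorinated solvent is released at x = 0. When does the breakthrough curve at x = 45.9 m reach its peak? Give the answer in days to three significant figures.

For the 1D instantaneous-source solution, setting ∂C/∂t = 0 at fixed x gives v²t² + 2Dt − x² = 0, so t = (√(D² + v²x²) − D)/v².
√(D² + v²x²) = √(2.49² + 0.0586² × 45.9²) = 3.665; v² = 0.00343396.
t = (3.665 − 2.49)/0.00343396 = 342 days (vs. the pure-advection estimate x/v = 783 d).

342 days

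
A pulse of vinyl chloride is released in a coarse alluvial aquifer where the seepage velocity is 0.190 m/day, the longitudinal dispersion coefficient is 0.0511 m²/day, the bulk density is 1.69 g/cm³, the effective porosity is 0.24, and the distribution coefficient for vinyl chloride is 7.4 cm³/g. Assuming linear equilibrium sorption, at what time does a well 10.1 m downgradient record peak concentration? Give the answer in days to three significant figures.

2750 days

Retardation factor R = 1 + ρ_b·K_d/n = 1 + 1.69 × 7.4/0.24 = 53.11.
Sorption retards both mechanisms: v_R = v/R = 0.003577 m/day, D_R = D/R = 0.0009622 m²/day.
Peak time from v_R²t² + 2D_R t − x² = 0: t = (√(D_R² + v_R²x²) − D_R)/v_R².
√(D_R² + v_R²x²) = √(0.0009622² + 0.003577² × 10.1²) = 0.03614; v_R² = 1.279e-05.
t = (0.03614 − 0.0009622)/1.279e-05 = 2750 days.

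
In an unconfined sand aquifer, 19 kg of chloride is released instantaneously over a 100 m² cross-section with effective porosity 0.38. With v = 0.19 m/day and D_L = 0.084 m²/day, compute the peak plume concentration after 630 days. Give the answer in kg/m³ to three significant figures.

0.0194 kg/m³

The peak of an instantaneous 1D plume sits at x = vt; there the Gaussian factor is 1 and C_max = M/(n_e·A·√(4πDt)), where n_e·A is the pore area the mass is dissolved in.
√(4πDt) = √(4π × 0.084 × 630) = 25.79 m, so C_max = 19/(0.38 × 100 × 25.79) = 0.0194 kg/m³.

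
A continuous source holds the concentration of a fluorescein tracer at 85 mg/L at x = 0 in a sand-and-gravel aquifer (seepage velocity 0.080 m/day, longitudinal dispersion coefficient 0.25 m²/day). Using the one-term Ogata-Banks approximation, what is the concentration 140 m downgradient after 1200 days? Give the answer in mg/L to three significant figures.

For a continuous step input, C/C₀ ≈ ½·erfc((x−vt)/(2√(Dt))).
vt = 0.080 × 1200 = 96 m and 2√(Dt) = 2√(0.25 × 1200) = 34.64 m.
Argument (x−vt)/(2√(Dt)) = (140 − 96)/34.64 = 1.270; ½·erfc(1.270) = 0.03624.
C = 85 × 0.03624 = 3.08 mg/L.

3.08 mg/L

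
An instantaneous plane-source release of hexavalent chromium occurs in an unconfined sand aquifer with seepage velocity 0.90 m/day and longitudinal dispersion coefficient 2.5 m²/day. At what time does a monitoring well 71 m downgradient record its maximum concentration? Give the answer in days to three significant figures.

75.9 days

For the 1D instantaneous-source solution, setting ∂C/∂t = 0 at fixed x gives v²t² + 2Dt − x² = 0, so t = (√(D² + v²x²) − D)/v².
√(D² + v²x²) = √(2.5² + 0.90² × 71²) = 63.95; v² = 0.81.
t = (63.95 − 2.5)/0.81 = 75.9 days (vs. the pure-advection estimate x/v = 78.9 d).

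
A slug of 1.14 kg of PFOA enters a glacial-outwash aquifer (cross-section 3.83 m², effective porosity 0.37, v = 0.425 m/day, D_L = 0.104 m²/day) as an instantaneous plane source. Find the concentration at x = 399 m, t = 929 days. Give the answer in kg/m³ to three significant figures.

For an instantaneous plane source, C(x,t) = M/(n_e·A·√(4πDt)) · exp(−(x−vt)²/(4Dt)), with n_e·A the pore (flow) area.
Plume center vt = 0.425 × 929 = 394.825 m, so the well at 399 m is 4.175 m downgradient of the peak.
√(4πDt) = 34.84 m, giving peak height M/(n_e·A·√(4πDt)) = 1.14/(0.37 × 3.83 × 34.84) = 0.02309 kg/m³.
(x−vt)²/(4Dt) = (4.175)²/(4 × 0.104 × 929) = 0.04510; exp(−0.04510) = 0.9559.
C = 0.02309 × 0.9559 = 0.0221 kg/m³.

0.0221 kg/m³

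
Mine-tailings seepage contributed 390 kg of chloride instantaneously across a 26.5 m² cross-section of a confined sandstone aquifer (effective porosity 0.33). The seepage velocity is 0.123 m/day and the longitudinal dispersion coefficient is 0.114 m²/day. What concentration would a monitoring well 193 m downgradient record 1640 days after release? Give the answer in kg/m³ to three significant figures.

0.831 kg/m³

For an instantaneous plane source, C(x,t) = M/(n_e·A·√(4πDt)) · exp(−(x−vt)²/(4Dt)), with n_e·A the pore (flow) area.
Plume center vt = 0.123 × 1640 = 201.72 m, so the well at 193 m is 8.72 m upgradient of the peak.
√(4πDt) = 48.47 m, giving peak height M/(n_e·A·√(4πDt)) = 390/(0.33 × 26.5 × 48.47) = 0.9201 kg/m³.
(x−vt)²/(4Dt) = (-8.72)²/(4 × 0.114 × 1640) = 0.1017; exp(−0.1017) = 0.9033.
C = 0.9201 × 0.9033 = 0.831 kg/m³.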